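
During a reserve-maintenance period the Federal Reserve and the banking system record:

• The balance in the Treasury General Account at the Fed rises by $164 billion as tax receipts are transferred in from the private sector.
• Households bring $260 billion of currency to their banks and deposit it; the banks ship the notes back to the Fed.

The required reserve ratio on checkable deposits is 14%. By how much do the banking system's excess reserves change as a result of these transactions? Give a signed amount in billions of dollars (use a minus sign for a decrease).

+$82.56 billion

Government account inflow $164 billion: reserves −$164B, deposits −$164B.
Currency deposit $260 billion: reserves +$260B, deposits +$260B.
Totals: Δreserves = +$96B, Δdeposits = +$96B.
Δrequired reserves = 14% × +$96B = +$13.44B.
Δexcess reserves = Δreserves − Δrequired = +$96B − (+$13.44B) = +$82.56 billion.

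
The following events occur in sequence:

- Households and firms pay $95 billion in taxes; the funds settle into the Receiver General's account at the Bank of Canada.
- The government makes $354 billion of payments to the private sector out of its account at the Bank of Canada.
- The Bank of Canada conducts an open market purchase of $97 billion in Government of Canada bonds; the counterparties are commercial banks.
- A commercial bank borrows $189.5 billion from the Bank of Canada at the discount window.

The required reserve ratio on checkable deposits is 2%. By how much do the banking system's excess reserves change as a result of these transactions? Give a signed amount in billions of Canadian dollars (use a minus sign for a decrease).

+$540.32 billion

Government account inflow $95 billion: reserves −$95B, deposits −$95B.
Government spending $354 billion: reserves +$354B, deposits +$354B.
OMO purchase (from banks) $97 billion: reserves +$97B, deposits 0.
Discount-window loan $189.5 billion: reserves +$189.5B, deposits 0.
Totals: Δreserves = +$545.5B, Δdeposits = +$259B.
Δrequired reserves = 2% × +$259B = +$5.18B.
Δexcess reserves = Δreserves − Δrequired = +$545.5B − (+$5.18B) = +$540.32 billion.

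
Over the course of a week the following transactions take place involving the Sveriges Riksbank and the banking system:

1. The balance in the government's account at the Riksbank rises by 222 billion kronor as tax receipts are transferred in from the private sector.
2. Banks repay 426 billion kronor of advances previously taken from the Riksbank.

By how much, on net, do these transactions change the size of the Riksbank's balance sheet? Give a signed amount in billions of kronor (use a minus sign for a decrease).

-426 billion

Riksbank balance sheet:
  Assets:      Loans to banks −426B
  Liabilities: Bank reserves −648B, Government deposits +222B
Change in total Riksbank assets = -426 billion.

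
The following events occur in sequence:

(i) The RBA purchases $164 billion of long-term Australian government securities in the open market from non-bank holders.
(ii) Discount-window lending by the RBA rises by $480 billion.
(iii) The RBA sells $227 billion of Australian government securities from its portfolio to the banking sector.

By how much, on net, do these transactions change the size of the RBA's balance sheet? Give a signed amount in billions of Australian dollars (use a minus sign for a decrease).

+$417 billion

Asset purchase (from non-banks) $164 billion: an RBA asset is acquired → +$164B.
Discount-window loan $480 billion: an RBA asset is acquired → +$480B.
OMO sale (to banks) $227 billion: an RBA asset is shed → −$227B.
Net: 164 + 480 − 227 = +$417 billion.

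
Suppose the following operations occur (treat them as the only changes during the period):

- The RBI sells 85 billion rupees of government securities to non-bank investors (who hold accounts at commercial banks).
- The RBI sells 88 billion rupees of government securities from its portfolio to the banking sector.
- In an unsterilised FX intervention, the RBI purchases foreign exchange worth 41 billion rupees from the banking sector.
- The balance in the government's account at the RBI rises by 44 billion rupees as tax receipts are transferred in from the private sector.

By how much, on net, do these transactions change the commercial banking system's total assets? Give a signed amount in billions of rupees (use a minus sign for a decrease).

RBI balance sheet:
  Assets:      Securities −173B, Foreign assets +41B
  Liabilities: Bank reserves −176B, Government deposits +44B
Commercial banking system:
  Assets:      Reserves at CB −176B, Securities +88B, Foreign assets −41B
  Liabilities: Checkable deposits −129B
Change in total bank assets = -129 billion.

-129 billion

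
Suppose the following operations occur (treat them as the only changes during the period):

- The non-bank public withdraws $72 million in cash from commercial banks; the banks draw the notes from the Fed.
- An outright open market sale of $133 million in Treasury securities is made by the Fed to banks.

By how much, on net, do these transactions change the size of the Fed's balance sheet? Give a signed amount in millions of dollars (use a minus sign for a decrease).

-$133 million

Fed balance sheet:
  Assets:      Securities −$133M
  Liabilities: Bank reserves −$205M, Currency in circulation +$72M
Commercial banking system:
  Assets:      Reserves at CB −$205M, Securities +$133M
  Liabilities: Checkable deposits −$72M
Change in total Fed assets = -$133 million.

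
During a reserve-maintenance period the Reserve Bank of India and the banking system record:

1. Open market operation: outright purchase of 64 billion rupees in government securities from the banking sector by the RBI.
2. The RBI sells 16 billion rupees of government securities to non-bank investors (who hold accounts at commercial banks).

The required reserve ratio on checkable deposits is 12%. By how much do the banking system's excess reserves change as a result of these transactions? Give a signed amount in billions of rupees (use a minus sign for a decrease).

OMO purchase (from banks) 64 billion rupees: reserves +64B, deposits 0.
Asset sale (to non-banks) 16 billion rupees: reserves −16B, deposits −16B.
Totals: Δreserves = +48B, Δdeposits = −16B.
Δrequired reserves = 12% × −16B = −1.92B.
Δexcess reserves = Δreserves − Δrequired = +48B − (−1.92B) = +49.92 billion.

+49.92 billion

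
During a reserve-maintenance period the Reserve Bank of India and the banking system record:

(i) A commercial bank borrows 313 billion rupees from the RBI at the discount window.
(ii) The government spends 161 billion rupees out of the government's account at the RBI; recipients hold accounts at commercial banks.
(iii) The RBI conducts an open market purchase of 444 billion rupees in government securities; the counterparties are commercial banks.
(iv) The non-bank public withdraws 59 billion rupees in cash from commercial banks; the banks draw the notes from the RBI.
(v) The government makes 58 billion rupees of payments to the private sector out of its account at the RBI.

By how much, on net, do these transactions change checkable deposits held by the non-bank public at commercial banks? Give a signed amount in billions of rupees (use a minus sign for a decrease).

+160 billion

Discount-window loan 313 billion rupees: the counterparty is a bank, so public deposits are unchanged → 0.
Government spending 161 billion rupees: non-bank counterparties' bank balances rise → +161B.
OMO purchase (from banks) 444 billion rupees: the counterparty is a bank, so public deposits are unchanged → 0.
Currency withdrawal 59 billion rupees: non-bank counterparties' bank balances fall → −59B.
Government spending 58 billion rupees: non-bank counterparties' bank balances rise → +58B.
Net: 0 + 161 + 0 − 59 + 58 = +160 billion.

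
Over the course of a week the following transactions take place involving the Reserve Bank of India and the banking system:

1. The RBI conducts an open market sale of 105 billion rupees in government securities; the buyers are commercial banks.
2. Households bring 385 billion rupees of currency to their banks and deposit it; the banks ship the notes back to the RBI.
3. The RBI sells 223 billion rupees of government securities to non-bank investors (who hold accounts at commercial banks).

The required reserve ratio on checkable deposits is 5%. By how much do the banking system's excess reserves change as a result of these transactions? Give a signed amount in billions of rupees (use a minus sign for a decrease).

OMO sale (to banks) 105 billion rupees: reserves −105B, deposits 0.
Currency deposit 385 billion rupees: reserves +385B, deposits +385B.
Asset sale (to non-banks) 223 billion rupees: reserves −223B, deposits −223B.
Totals: Δreserves = +57B, Δdeposits = +162B.
Δrequired reserves = 5% × +162B = +8.1B.
Δexcess reserves = Δreserves − Δrequired = +57B − (+8.1B) = +48.9 billion.

+48.9 billion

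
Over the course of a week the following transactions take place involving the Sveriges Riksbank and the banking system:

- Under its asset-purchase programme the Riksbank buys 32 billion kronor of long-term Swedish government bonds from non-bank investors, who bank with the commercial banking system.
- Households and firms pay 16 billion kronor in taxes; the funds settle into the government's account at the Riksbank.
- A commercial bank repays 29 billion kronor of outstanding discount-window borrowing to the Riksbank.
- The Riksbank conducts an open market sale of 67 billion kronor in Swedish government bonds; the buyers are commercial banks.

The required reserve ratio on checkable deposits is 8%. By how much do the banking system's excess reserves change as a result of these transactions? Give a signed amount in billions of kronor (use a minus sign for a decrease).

-81.28 billion

Asset purchase (from non-banks) 32 billion kronor: reserves +32B, deposits +32B.
Government account inflow 16 billion kronor: reserves −16B, deposits −16B.
Discount-window repayment 29 billion kronor: reserves −29B, deposits 0.
OMO sale (to banks) 67 billion kronor: reserves −67B, deposits 0.
Totals: Δreserves = −80B, Δdeposits = +16B.
Δrequired reserves = 8% × +16B = +1.28B.
Δexcess reserves = Δreserves − Δrequired = −80B − (+1.28B) = -81.28 billion.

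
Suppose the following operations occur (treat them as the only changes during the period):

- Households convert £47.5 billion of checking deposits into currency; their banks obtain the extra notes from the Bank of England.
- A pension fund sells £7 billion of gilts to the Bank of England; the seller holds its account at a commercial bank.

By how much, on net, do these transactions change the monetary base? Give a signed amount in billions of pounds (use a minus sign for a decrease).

+£7 billion

Bank of England balance sheet:
  Assets:      Securities +£7B
  Liabilities: Bank reserves −£40.5B, Currency in circulation +£47.5B
Monetary base = currency + reserves: +£47.5B + (−£40.5B) = +£7 billion.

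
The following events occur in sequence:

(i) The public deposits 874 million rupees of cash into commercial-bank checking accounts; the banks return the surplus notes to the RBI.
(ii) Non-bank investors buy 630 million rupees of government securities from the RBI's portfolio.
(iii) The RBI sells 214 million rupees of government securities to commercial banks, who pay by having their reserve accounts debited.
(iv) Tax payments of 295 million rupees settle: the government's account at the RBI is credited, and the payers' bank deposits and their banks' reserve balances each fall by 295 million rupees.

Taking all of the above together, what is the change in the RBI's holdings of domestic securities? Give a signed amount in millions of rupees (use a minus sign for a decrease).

-844 million

Currency deposit 874 million rupees: the RBI's securities portfolio is untouched → 0.
Asset sale (to non-banks) 630 million rupees: securities removed from the RBI's portfolio → −630M.
OMO sale (to banks) 214 million rupees: securities removed from the RBI's portfolio → −214M.
Government account inflow 295 million rupees: the RBI's securities portfolio is untouched → 0.
Net: 0 − 630 − 214 + 0 = -844 million.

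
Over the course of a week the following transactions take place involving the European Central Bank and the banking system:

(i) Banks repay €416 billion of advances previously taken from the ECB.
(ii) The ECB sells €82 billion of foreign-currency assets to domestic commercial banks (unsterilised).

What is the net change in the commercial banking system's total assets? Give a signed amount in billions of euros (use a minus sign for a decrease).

ECB balance sheet:
  Assets:      Loans to banks −€416B, Foreign assets −€82B
  Liabilities: Bank reserves −€498B
Commercial banking system:
  Assets:      Reserves at CB −€498B, Foreign assets +€82B
  Liabilities: Borrowings from CB −€416B
Change in total bank assets = -€416 billion.

-€416 billion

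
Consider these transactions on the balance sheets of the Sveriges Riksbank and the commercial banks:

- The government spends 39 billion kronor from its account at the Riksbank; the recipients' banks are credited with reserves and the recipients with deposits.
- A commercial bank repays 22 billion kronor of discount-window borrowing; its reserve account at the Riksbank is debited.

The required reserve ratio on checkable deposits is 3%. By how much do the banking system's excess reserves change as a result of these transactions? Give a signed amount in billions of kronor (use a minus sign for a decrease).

+15.83 billion

Government spending 39 billion kronor: reserves +39B, deposits +39B.
Discount-window repayment 22 billion kronor: reserves −22B, deposits 0.
Totals: Δreserves = +17B, Δdeposits = +39B.
Δrequired reserves = 3% × +39B = +1.17B.
Δexcess reserves = Δreserves − Δrequired = +17B − (+1.17B) = +15.83 billion.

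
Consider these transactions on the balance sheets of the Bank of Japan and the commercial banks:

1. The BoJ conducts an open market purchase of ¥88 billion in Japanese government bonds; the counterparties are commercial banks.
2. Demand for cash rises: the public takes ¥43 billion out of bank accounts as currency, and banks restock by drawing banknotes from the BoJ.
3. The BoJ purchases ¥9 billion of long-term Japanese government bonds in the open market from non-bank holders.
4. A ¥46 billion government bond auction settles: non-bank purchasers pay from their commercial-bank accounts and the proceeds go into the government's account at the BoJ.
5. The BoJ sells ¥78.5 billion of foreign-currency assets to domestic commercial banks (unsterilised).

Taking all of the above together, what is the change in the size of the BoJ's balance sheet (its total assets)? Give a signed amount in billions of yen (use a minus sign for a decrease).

OMO purchase (from banks) ¥88 billion: a BoJ asset is acquired → +¥88B.
Currency withdrawal ¥43 billion: only the composition of liabilities changes → 0.
Asset purchase (from non-banks) ¥9 billion: a BoJ asset is acquired → +¥9B.
Government account inflow ¥46 billion: only the composition of liabilities changes → 0.
FX sale ¥78.5 billion: a BoJ asset is shed → −¥78.5B.
Net: 88 + 0 + 9 + 0 − 78.5 = +¥18.5 billion.

+¥18.5 billion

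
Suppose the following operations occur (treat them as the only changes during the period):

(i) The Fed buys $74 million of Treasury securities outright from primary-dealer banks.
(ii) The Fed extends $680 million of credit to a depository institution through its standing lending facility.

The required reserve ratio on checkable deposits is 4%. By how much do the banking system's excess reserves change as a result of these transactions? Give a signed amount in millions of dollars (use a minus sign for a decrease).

OMO purchase (from banks) $74 million: reserves +$74M, deposits 0.
Discount-window loan $680 million: reserves +$680M, deposits 0.
Totals: Δreserves = +$754M, Δdeposits = 0.
Δrequired reserves = 4% × 0 = 0.
Δexcess reserves = Δreserves − Δrequired = +$754M − (0) = +$754 million.

+$754 million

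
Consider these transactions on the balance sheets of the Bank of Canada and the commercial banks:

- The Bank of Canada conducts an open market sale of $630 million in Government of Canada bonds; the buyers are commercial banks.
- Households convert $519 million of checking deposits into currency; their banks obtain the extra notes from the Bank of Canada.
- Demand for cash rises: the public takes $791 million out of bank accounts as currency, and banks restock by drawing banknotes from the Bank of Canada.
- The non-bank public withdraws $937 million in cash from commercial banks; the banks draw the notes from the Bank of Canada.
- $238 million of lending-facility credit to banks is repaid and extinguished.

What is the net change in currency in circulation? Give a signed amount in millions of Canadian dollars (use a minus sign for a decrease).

+$2247 million

OMO sale (to banks) $630 million: no currency enters or leaves circulation → 0.
Currency withdrawal $519 million: notes leave the central bank → +$519M.
Currency withdrawal $791 million: notes leave the central bank → +$791M.
Currency withdrawal $937 million: notes leave the central bank → +$937M.
Discount-window repayment $238 million: no currency enters or leaves circulation → 0.
Net: 0 + 519 + 791 + 937 + 0 = +$2247 million.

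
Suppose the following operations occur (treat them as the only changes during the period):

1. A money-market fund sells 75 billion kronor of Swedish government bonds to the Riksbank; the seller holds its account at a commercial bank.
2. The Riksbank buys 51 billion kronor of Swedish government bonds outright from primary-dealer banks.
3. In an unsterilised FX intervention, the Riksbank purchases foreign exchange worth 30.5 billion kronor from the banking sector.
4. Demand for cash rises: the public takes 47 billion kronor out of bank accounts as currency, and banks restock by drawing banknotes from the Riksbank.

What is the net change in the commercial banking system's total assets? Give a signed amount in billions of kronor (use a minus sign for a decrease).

Riksbank balance sheet:
  Assets:      Securities +126B, Foreign assets +30.5B
  Liabilities: Bank reserves +109.5B, Currency in circulation +47B
Commercial banking system:
  Assets:      Reserves at CB +109.5B, Securities −51B, Foreign assets −30.5B
  Liabilities: Checkable deposits +28B
Change in total bank assets = +28 billion.

+28 billion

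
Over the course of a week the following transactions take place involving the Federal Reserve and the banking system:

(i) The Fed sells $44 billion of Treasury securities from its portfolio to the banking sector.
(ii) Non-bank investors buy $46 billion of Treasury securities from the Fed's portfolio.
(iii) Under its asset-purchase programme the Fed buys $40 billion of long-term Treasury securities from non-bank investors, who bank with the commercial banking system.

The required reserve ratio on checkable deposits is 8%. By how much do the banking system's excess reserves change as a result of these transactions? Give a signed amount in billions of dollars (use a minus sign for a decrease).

OMO sale (to banks) $44 billion: reserves −$44B, deposits 0.
Asset sale (to non-banks) $46 billion: reserves −$46B, deposits −$46B.
Asset purchase (from non-banks) $40 billion: reserves +$40B, deposits +$40B.
Totals: Δreserves = −$50B, Δdeposits = −$6B.
Δrequired reserves = 8% × −$6B = −$0.48B.
Δexcess reserves = Δreserves − Δrequired = −$50B − (−$0.48B) = -$49.52 billion.

-$49.52 billion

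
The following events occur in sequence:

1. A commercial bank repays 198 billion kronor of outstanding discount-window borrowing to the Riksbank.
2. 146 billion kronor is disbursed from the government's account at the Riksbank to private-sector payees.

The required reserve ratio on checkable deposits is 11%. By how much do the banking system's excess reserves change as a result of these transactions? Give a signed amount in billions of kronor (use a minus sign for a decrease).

Discount-window repayment 198 billion kronor: reserves −198B, deposits 0.
Government spending 146 billion kronor: reserves +146B, deposits +146B.
Totals: Δreserves = −52B, Δdeposits = +146B.
Δrequired reserves = 11% × +146B = +16.06B.
Δexcess reserves = Δreserves − Δrequired = −52B − (+16.06B) = -68.06 billion.

-68.06 billion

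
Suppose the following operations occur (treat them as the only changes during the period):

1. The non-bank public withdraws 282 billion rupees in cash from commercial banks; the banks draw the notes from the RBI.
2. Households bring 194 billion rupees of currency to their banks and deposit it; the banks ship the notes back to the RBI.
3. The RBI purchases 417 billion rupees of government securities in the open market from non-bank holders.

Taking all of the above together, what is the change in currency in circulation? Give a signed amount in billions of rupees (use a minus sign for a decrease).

+88 billion

Currency withdrawal 282 billion rupees: notes leave the central bank → +282B.
Currency deposit 194 billion rupees: notes return to the central bank → −194B.
Asset purchase (from non-banks) 417 billion rupees: no currency enters or leaves circulation → 0.
Net: 282 − 194 + 0 = +88 billion.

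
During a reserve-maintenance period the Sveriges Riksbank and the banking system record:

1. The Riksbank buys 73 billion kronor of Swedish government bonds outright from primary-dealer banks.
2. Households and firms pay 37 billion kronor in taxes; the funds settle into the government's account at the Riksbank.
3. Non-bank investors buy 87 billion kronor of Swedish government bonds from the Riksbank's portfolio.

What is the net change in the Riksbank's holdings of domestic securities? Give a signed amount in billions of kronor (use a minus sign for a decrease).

-14 billion

OMO purchase (from banks) 73 billion kronor: securities added to the Riksbank's portfolio → +73B.
Government account inflow 37 billion kronor: the Riksbank's securities portfolio is untouched → 0.
Asset sale (to non-banks) 87 billion kronor: securities removed from the Riksbank's portfolio → −87B.
Net: 73 + 0 − 87 = -14 billion.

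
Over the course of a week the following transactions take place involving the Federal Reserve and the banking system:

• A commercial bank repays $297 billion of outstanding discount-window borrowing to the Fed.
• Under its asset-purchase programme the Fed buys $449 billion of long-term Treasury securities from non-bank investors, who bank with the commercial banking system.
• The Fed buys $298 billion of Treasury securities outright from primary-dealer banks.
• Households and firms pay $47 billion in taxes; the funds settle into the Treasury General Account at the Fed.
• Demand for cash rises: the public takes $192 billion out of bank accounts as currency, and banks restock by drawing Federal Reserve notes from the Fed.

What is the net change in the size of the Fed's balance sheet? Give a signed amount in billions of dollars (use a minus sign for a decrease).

+$450 billion

Discount-window repayment $297 billion: a Fed asset is shed → −$297B.
Asset purchase (from non-banks) $449 billion: a Fed asset is acquired → +$449B.
OMO purchase (from banks) $298 billion: a Fed asset is acquired → +$298B.
Government account inflow $47 billion: only the composition of liabilities changes → 0.
Currency withdrawal $192 billion: only the composition of liabilities changes → 0.
Net: −297 + 449 + 298 + 0 + 0 = +$450 billion.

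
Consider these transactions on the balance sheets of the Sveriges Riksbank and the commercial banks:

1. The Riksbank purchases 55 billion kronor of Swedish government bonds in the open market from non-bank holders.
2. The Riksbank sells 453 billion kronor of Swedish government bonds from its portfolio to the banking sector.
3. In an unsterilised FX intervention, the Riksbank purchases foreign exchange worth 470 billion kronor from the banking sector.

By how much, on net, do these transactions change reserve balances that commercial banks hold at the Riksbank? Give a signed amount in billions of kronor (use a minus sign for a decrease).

Riksbank balance sheet:
  Assets:      Securities −398B, Foreign assets +470B
  Liabilities: Bank reserves +72B
So the change in reserve balances that commercial banks hold at the Riksbank is +72 billion.

+72 billion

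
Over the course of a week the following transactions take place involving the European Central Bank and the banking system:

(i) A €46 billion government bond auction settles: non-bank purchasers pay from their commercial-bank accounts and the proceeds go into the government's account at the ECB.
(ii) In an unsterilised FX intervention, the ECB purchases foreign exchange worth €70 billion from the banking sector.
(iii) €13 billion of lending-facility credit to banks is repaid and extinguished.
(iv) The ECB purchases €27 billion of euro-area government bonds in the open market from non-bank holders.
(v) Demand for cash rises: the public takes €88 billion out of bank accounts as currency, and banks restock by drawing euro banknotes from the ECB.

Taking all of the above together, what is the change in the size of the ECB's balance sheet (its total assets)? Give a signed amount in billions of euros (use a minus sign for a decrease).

+€84 billion

Government account inflow €46 billion: only the composition of liabilities changes → 0.
FX purchase €70 billion: an ECB asset is acquired → +€70B.
Discount-window repayment €13 billion: an ECB asset is shed → −€13B.
Asset purchase (from non-banks) €27 billion: an ECB asset is acquired → +€27B.
Currency withdrawal €88 billion: only the composition of liabilities changes → 0.
Net: 0 + 70 − 13 + 27 + 0 = +€84 billion.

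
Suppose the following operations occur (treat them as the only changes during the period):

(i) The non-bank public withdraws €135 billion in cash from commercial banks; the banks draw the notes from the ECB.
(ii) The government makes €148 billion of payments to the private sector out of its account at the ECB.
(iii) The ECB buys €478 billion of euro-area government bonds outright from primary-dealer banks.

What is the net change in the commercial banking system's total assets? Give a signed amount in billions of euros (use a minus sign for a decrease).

+€13 billion

Currency withdrawal €135 billion: bank balance sheets shrink → −€135B.
Government spending €148 billion: bank balance sheets expand → +€148B.
OMO purchase (from banks) €478 billion: just an asset swap on bank balance sheets → 0.
Net: −135 + 148 + 0 = +€13 billion.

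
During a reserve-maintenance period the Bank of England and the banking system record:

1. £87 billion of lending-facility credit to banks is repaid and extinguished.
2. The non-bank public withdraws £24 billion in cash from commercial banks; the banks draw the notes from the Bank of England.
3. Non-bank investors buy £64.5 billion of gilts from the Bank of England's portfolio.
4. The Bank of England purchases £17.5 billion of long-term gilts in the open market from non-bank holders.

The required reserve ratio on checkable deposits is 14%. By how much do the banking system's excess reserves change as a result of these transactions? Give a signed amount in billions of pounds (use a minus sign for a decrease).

Discount-window repayment £87 billion: reserves −£87B, deposits 0.
Currency withdrawal £24 billion: reserves −£24B, deposits −£24B.
Asset sale (to non-banks) £64.5 billion: reserves −£64.5B, deposits −£64.5B.
Asset purchase (from non-banks) £17.5 billion: reserves +£17.5B, deposits +£17.5B.
Totals: Δreserves = −£158B, Δdeposits = −£71B.
Δrequired reserves = 14% × −£71B = −£9.94B.
Δexcess reserves = Δreserves − Δrequired = −£158B − (−£9.94B) = -£148.06 billion.

-£148.06 billion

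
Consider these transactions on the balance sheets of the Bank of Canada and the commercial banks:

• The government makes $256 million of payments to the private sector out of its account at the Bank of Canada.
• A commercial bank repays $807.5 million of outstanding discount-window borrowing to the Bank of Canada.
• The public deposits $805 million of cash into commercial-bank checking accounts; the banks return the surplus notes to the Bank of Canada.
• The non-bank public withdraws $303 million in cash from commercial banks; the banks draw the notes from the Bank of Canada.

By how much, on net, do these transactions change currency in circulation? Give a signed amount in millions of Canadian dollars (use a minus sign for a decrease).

-$502 million

Government spending $256 million: no currency enters or leaves circulation → 0.
Discount-window repayment $807.5 million: no currency enters or leaves circulation → 0.
Currency deposit $805 million: notes return to the central bank → −$805M.
Currency withdrawal $303 million: notes leave the central bank → +$303M.
Net: 0 + 0 − 805 + 303 = -$502 million.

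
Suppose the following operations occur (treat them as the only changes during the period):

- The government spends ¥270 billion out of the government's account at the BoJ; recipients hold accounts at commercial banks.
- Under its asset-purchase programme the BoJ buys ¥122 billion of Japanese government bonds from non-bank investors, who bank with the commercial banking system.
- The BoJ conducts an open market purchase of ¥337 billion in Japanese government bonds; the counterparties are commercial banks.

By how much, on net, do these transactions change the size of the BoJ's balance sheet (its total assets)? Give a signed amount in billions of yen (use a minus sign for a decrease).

+¥459 billion

BoJ balance sheet:
  Assets:      Securities +¥459B
  Liabilities: Bank reserves +¥729B, Government deposits −¥270B
Commercial banking system:
  Assets:      Reserves at CB +¥729B, Securities −¥337B
  Liabilities: Checkable deposits +¥392B
Change in total BoJ assets = +¥459 billion.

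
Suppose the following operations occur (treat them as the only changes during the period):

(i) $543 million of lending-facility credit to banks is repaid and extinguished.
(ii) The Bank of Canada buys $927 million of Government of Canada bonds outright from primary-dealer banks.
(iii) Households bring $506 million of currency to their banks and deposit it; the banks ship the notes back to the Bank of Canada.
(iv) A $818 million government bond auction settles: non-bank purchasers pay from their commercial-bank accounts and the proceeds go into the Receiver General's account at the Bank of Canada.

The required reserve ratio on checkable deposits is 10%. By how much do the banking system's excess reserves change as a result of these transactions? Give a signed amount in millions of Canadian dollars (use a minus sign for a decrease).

+$103.2 million

Discount-window repayment $543 million: reserves −$543M, deposits 0.
OMO purchase (from banks) $927 million: reserves +$927M, deposits 0.
Currency deposit $506 million: reserves +$506M, deposits +$506M.
Government account inflow $818 million: reserves −$818M, deposits −$818M.
Totals: Δreserves = +$72M, Δdeposits = −$312M.
Δrequired reserves = 10% × −$312M = −$31.2M.
Δexcess reserves = Δreserves − Δrequired = +$72M − (−$31.2M) = +$103.2 million.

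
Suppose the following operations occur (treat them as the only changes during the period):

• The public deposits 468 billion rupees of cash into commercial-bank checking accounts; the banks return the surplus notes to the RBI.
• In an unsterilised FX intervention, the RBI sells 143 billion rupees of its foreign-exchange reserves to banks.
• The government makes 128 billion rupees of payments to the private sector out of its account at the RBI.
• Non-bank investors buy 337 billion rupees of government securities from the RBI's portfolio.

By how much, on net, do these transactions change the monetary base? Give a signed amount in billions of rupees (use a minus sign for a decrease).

RBI balance sheet:
  Assets:      Securities −337B, Foreign assets −143B
  Liabilities: Bank reserves +116B, Currency in circulation −468B, Government deposits −128B
Commercial banking system:
  Assets:      Reserves at CB +116B, Foreign assets +143B
  Liabilities: Checkable deposits +259B
Monetary base = currency + reserves: −468B + (+116B) = -352 billion.

-352 billion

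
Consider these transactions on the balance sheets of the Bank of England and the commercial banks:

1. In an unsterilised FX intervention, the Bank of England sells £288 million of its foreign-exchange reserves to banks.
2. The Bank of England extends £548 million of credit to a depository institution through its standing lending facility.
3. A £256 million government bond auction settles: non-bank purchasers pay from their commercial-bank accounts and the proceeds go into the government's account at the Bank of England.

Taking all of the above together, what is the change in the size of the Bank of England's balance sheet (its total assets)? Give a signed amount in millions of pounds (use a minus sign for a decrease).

+£260 million

Bank of England balance sheet:
  Assets:      Loans to banks +£548M, Foreign assets −£288M
  Liabilities: Bank reserves +£4M, Government deposits +£256M
Change in total Bank of England assets = +£260 million.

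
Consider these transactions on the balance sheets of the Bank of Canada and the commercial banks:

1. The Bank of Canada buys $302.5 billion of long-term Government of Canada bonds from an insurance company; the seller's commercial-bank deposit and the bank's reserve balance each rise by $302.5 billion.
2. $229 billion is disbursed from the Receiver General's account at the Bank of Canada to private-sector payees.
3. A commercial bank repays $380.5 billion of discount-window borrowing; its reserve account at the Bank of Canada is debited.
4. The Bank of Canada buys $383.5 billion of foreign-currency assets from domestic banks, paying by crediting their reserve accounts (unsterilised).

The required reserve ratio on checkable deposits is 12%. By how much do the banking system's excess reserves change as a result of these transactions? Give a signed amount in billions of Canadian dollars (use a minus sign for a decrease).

+$470.72 billion

Asset purchase (from non-banks) $302.5 billion: reserves +$302.5B, deposits +$302.5B.
Government spending $229 billion: reserves +$229B, deposits +$229B.
Discount-window repayment $380.5 billion: reserves −$380.5B, deposits 0.
FX purchase $383.5 billion: reserves +$383.5B, deposits 0.
Totals: Δreserves = +$534.5B, Δdeposits = +$531.5B.
Δrequired reserves = 12% × +$531.5B = +$63.78B.
Δexcess reserves = Δreserves − Δrequired = +$534.5B − (+$63.78B) = +$470.72 billion.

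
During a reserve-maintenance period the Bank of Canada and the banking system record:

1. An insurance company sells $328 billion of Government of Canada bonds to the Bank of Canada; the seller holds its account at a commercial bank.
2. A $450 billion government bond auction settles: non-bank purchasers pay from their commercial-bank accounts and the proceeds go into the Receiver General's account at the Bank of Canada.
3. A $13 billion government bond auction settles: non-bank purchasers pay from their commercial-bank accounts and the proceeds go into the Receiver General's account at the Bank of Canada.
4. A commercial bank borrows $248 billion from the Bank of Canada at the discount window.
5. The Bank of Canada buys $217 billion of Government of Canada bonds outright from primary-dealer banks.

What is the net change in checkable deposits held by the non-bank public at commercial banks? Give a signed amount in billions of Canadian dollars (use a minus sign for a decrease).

-$135 billion

Asset purchase (from non-banks) $328 billion: non-bank counterparties' bank balances rise → +$328B.
Government account inflow $450 billion: non-bank counterparties' bank balances fall → −$450B.
Government account inflow $13 billion: non-bank counterparties' bank balances fall → −$13B.
Discount-window loan $248 billion: the counterparty is a bank, so public deposits are unchanged → 0.
OMO purchase (from banks) $217 billion: the counterparty is a bank, so public deposits are unchanged → 0.
Net: 328 − 450 − 13 + 0 + 0 = -$135 billion.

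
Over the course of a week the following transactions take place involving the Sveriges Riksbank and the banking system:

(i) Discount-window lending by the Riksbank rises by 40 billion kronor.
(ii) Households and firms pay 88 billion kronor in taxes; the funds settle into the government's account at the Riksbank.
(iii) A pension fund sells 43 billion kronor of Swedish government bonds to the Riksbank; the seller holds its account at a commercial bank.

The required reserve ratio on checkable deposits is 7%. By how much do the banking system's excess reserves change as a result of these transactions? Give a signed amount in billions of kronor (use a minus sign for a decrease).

Discount-window loan 40 billion kronor: reserves +40B, deposits 0.
Government account inflow 88 billion kronor: reserves −88B, deposits −88B.
Asset purchase (from non-banks) 43 billion kronor: reserves +43B, deposits +43B.
Totals: Δreserves = −5B, Δdeposits = −45B.
Δrequired reserves = 7% × −45B = −3.15B.
Δexcess reserves = Δreserves − Δrequired = −5B − (−3.15B) = -1.85 billion.

-1.85 billion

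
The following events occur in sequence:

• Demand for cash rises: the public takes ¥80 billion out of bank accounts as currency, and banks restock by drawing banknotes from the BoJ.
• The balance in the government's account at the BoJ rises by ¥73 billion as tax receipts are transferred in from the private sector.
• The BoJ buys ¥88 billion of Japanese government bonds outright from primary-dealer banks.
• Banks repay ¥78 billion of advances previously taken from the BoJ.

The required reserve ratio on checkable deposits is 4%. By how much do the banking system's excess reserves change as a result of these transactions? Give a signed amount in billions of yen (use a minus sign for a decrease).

Currency withdrawal ¥80 billion: reserves −¥80B, deposits −¥80B.
Government account inflow ¥73 billion: reserves −¥73B, deposits −¥73B.
OMO purchase (from banks) ¥88 billion: reserves +¥88B, deposits 0.
Discount-window repayment ¥78 billion: reserves −¥78B, deposits 0.
Totals: Δreserves = −¥143B, Δdeposits = −¥153B.
Δrequired reserves = 4% × −¥153B = −¥6.12B.
Δexcess reserves = Δreserves − Δrequired = −¥143B − (−¥6.12B) = -¥136.88 billion.

-¥136.88 billion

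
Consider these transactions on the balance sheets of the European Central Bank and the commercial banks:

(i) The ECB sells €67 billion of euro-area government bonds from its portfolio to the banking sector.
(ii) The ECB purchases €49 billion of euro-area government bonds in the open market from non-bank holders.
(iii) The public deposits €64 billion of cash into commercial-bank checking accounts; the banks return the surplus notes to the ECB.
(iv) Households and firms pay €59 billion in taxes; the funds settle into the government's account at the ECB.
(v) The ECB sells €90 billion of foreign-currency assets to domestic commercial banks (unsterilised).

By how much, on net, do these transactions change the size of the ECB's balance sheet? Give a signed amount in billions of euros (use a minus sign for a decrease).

OMO sale (to banks) €67 billion: an ECB asset is shed → −€67B.
Asset purchase (from non-banks) €49 billion: an ECB asset is acquired → +€49B.
Currency deposit €64 billion: only the composition of liabilities changes → 0.
Government account inflow €59 billion: only the composition of liabilities changes → 0.
FX sale €90 billion: an ECB asset is shed → −€90B.
Net: −67 + 49 + 0 + 0 − 90 = -€108 billion.

-€108 billion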